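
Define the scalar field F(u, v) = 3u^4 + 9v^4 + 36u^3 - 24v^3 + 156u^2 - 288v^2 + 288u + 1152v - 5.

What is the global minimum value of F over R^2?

F(u,v) separates as P(u) + Q(v) − 5, so its minimum is min P + min Q − 5.
P'(u) = 12(u + 2)(u + 3)(u + 4) vanishes at u ∈ {-4, -3, -2}; Q'(v) = 36(v - 4)(v - 2)(v + 4) vanishes at v ∈ {-4, 2, 4}.
Local minima of P (where P''>0): P(-4)=-192, P(-2)=-192. Local minima of Q: Q(-4)=-5376, Q(4)=768.
So the global minimum of F is P(-4) + Q(-4) − 5 = -192 − 5376 − 5 = -5573, attained at (-4, -4).

-5573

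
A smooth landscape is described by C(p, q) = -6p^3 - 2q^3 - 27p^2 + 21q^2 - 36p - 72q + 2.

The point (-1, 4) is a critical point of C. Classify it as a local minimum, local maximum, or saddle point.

local maximum

The mixed partial ∂²C/∂p∂q is 0, so the Hessian at any point is diag(C_pp, C_qq) = diag(-18(2p + 3), 6(-2q + 7)).
At (-1, 4): H = diag(-18, -6).
Both eigenvalues are negative, so H is negative definite: a local maximum.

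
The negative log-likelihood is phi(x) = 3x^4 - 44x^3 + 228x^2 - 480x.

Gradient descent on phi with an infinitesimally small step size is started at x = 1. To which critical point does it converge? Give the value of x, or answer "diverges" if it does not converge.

phi'(x) = 12(x - 5)(x - 4)(x - 2), so phi'(1) = -144.
Gradient descent moves in the -phi' direction, i.e. x is increasing.
The nearest critical point in that direction is x = 2, where phi'' = 72 > 0 (a local minimum). The iterate converges there.

2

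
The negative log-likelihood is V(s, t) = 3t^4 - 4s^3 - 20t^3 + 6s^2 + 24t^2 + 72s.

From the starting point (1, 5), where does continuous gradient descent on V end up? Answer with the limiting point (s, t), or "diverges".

V is separable, so gradient descent decouples: s follows -∂V/∂s, t follows -∂V/∂t.
∂V/∂s = -12(s - 3)(s + 2); at s=1 this is 72, so s decreases.
∂V/∂t = 12t(t - 4)(t - 1); at t=5 this is 240, so t decreases.
s converges to its nearest critical value -2 (a local min of the s-part); t converges to 4. The iterate converges to (-2, 4).

(-2, 4)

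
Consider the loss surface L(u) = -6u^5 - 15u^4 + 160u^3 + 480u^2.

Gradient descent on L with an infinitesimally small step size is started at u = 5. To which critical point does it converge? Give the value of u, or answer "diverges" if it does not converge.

diverges

L'(u) = -30u(u - 4)(u + 2)(u + 4), so L'(5) = -9450.
Gradient descent moves in the -L' direction, i.e. u is increasing.
There is no critical point above u=5, and L' keeps the same sign, so the iterate runs off to +∞.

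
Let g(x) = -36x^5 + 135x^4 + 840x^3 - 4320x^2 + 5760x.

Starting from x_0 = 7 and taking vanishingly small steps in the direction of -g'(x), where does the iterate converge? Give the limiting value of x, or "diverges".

g'(x) = -180(x - 4)(x - 2)(x - 1)(x + 4), so g'(7) = -178200.
Gradient descent moves in the -g' direction, i.e. x is increasing.
There is no critical point above x=7, and g' keeps the same sign, so the iterate runs off to +∞.

diverges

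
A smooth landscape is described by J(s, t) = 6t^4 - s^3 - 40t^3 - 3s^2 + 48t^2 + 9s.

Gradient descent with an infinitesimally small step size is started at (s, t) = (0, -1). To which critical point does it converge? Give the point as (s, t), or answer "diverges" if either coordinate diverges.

J is separable, so gradient descent decouples: s follows -∂J/∂s, t follows -∂J/∂t.
∂J/∂s = -3(s - 1)(s + 3); at s=0 this is 9, so s decreases.
∂J/∂t = 24t(t - 4)(t - 1); at t=-1 this is -240, so t increases.
s converges to its nearest critical value -3 (a local min of the s-part); t converges to 0. The iterate converges to (-3, 0).

(-3, 0)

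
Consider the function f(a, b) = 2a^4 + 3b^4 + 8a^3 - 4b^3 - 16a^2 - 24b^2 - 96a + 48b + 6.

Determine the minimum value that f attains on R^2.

-266

f(a,b) separates as P(a) + Q(b) + 6, so its minimum is min P + min Q + 6.
P'(a) = 8(a - 2)(a + 2)(a + 3) vanishes at a ∈ {-3, -2, 2}; Q'(b) = 12(b - 2)(b - 1)(b + 2) vanishes at b ∈ {-2, 1, 2}.
Local minima of P (where P''>0): P(-3)=90, P(2)=-160. Local minima of Q: Q(-2)=-112, Q(2)=16.
So the global minimum of f is P(2) + Q(-2) + 6 = -160 − 112 + 6 = -266, attained at (2, -2).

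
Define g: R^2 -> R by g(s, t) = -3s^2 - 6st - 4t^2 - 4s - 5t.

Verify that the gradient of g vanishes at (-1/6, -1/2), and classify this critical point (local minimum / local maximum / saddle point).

local maximum

∇g = (-6s - 6t - 4, -6s - 8t - 5); substituting (-1/6, -1/2) gives ∇g = (0, 0), so (-1/6, -1/2) is indeed a critical point.
The Hessian of g is constant: H = [[-6, -6], [-6, -8]].
det(H) = (-6)·(-8) − (-6)² = 12.
det(H) > 0 and tr(H) = -14 < 0, so H is negative definite and the point is a local maximum.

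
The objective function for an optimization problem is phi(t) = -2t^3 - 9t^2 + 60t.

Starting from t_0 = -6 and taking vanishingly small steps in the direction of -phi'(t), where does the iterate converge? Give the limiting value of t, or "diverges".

-5

phi'(t) = -6(t - 2)(t + 5), so phi'(-6) = -48.
Gradient descent moves in the -phi' direction, i.e. t is increasing.
The nearest critical point in that direction is t = -5, where phi'' = 42 > 0 (a local minimum). The iterate converges there.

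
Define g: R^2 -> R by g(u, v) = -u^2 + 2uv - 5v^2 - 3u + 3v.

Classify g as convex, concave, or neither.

g is quadratic, so its Hessian is the constant matrix H = [[-2, 2], [2, -10]].
det(H) = 16, tr(H) = -12.
det(H) > 0 and tr(H) < 0, so H is negative definite everywhere: concave.

concave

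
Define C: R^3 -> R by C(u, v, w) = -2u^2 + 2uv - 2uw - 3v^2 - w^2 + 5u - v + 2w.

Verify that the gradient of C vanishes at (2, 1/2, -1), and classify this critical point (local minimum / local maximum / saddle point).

local maximum

∇C = (-4u + 2v - 2w + 5, 2u - 6v - 1, -2u - 2w + 2); substituting (2, 1/2, -1) gives ∇C = (0, 0, 0), so (2, 1/2, -1) is indeed a critical point.
The Hessian is constant: H = [[-4, 2, -2], [2, -6, 0], [-2, 0, -2]].
Leading principal minors: Δ₁ = -4, Δ₂ = 20, Δ₃ = -16.
The minors alternate sign starting negative (−, +, −), so H is negative definite: a local maximum.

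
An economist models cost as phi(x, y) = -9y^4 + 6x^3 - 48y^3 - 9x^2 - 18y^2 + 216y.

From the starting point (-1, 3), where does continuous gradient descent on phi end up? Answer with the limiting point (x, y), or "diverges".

phi is separable, so gradient descent decouples: x follows -∂phi/∂x, y follows -∂phi/∂y.
∂phi/∂x = 18x(x - 1); at x=-1 this is 36, so x decreases.
∂phi/∂y = -36(y - 1)(y + 2)(y + 3); at y=3 this is -2160, so y increases.
The x-coordinate has no critical point in that direction and runs off to infinity.

diverges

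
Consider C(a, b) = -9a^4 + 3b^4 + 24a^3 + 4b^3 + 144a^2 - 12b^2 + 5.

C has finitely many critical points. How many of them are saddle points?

5

C separates as a function of a plus a function of b, so ∇C=0 decouples.
∂C/∂a = -36a(a - 4)(a + 2) = 0 at a ∈ {-2, 0, 4}; ∂C/∂b = 12b(b - 1)(b + 2) = 0 at b ∈ {-2, 0, 1}.
The Hessian is diagonal: diag(C_aa, C_bb). Second derivatives: C_aa(-2)=-432, C_aa(0)=288, C_aa(4)=-864; C_bb(-2)=72, C_bb(0)=-24, C_bb(1)=36.
Saddle points occur where the two diagonal entries have opposite signs: (-2, -2), (-2, 1), (0, 0), (4, -2), (4, 1). Count: 5.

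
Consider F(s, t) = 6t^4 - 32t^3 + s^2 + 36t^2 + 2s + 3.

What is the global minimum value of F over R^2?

F(s,t) separates as P(s) + Q(t) + 3, so its minimum is min P + min Q + 3.
P'(s) = 2s + 2 vanishes at s ∈ {-1}; Q'(t) = 24t(t - 3)(t - 1) vanishes at t ∈ {0, 1, 3}.
Local minima of P (where P''>0): P(-1)=-1. Local minima of Q: Q(0)=0, Q(3)=-54.
So the global minimum of F is P(-1) + Q(3) + 3 = -1 − 54 + 3 = -52, attained at (-1, 3).

-52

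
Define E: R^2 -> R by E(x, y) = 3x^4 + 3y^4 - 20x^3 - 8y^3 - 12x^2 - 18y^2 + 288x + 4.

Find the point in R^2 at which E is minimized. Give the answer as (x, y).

E(x,y) separates as P(x) + Q(y) + 4, so its minimum is min P + min Q + 4.
P'(x) = 12(x - 4)(x - 3)(x + 2) vanishes at x ∈ {-2, 3, 4}; Q'(y) = 12y(y - 3)(y + 1) vanishes at y ∈ {-1, 0, 3}.
Local minima of P (where P''>0): P(-2)=-416, P(4)=448. Local minima of Q: Q(-1)=-7, Q(3)=-135.
So the global minimum of E is P(-2) + Q(3) + 4 = -416 − 135 + 4 = -547, attained at (-2, 3).

(-2, 3)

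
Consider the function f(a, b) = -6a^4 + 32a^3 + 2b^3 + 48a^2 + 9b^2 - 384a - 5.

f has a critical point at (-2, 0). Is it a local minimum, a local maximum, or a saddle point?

The mixed partial ∂²f/∂a∂b is 0, so the Hessian at any point is diag(f_aa, f_bb) = diag(24(-3a^2 + 8a + 4), 6(2b + 3)).
At (-2, 0): H = diag(-576, 18).
The eigenvalues have opposite signs, so H is indefinite: a saddle point.

saddle point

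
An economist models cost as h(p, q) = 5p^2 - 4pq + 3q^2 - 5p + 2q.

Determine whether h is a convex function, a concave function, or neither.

h is quadratic, so its Hessian is the constant matrix H = [[10, -4], [-4, 6]].
det(H) = 44, tr(H) = 16.
det(H) > 0 and tr(H) > 0, so H is positive definite everywhere: convex.

convex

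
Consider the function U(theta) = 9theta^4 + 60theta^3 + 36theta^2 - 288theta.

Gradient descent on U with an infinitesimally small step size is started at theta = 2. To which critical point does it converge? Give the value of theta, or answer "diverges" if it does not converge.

1

U'(theta) = 36(theta - 1)(theta + 2)(theta + 4), so U'(2) = 864.
Gradient descent moves in the -U' direction, i.e. theta is decreasing.
The nearest critical point in that direction is theta = 1, where U'' = 540 > 0 (a local minimum). The iterate converges there.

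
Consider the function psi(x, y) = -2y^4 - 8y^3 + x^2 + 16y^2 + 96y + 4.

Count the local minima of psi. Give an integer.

1

psi separates as a function of x plus a function of y, so ∇psi=0 decouples.
∂psi/∂x = 2x = 0 at x ∈ {0}; ∂psi/∂y = -8(y - 2)(y + 2)(y + 3) = 0 at y ∈ {-3, -2, 2}.
The Hessian is diagonal: diag(psi_xx, psi_yy). Second derivatives: psi_xx(0)=2; psi_yy(-3)=-40, psi_yy(-2)=32, psi_yy(2)=-160.
Local minima occur where both diagonal entries positive: (0, -2). Count: 1.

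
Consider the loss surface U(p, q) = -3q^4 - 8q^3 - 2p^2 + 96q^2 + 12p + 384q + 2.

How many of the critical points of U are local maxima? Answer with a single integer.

U separates as a function of p plus a function of q, so ∇U=0 decouples.
∂U/∂p = -4(p - 3) = 0 at p ∈ {3}; ∂U/∂q = -12(q - 4)(q + 2)(q + 4) = 0 at q ∈ {-4, -2, 4}.
The Hessian is diagonal: diag(U_pp, U_qq). Second derivatives: U_pp(3)=-4; U_qq(-4)=-192, U_qq(-2)=144, U_qq(4)=-576.
Local maxima occur where both diagonal entries negative: (3, -4), (3, 4). Count: 2.

2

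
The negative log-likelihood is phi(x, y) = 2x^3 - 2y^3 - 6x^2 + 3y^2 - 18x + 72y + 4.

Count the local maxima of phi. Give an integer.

1

phi separates as a function of x plus a function of y, so ∇phi=0 decouples.
∂phi/∂x = 6(x - 3)(x + 1) = 0 at x ∈ {-1, 3}; ∂phi/∂y = -6(y - 4)(y + 3) = 0 at y ∈ {-3, 4}.
The Hessian is diagonal: diag(phi_xx, phi_yy). Second derivatives: phi_xx(-1)=-24, phi_xx(3)=24; phi_yy(-3)=42, phi_yy(4)=-42.
Local maxima occur where both diagonal entries negative: (-1, 4). Count: 1.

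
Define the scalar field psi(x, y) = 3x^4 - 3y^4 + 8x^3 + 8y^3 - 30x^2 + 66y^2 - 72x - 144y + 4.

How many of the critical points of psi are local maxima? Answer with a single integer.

2

psi separates as a function of x plus a function of y, so ∇psi=0 decouples.
∂psi/∂x = 12(x - 2)(x + 1)(x + 3) = 0 at x ∈ {-3, -1, 2}; ∂psi/∂y = -12(y - 4)(y - 1)(y + 3) = 0 at y ∈ {-3, 1, 4}.
The Hessian is diagonal: diag(psi_xx, psi_yy). Second derivatives: psi_xx(-3)=120, psi_xx(-1)=-72, psi_xx(2)=180; psi_yy(-3)=-336, psi_yy(1)=144, psi_yy(4)=-252.
Local maxima occur where both diagonal entries negative: (-1, -3), (-1, 4). Count: 2.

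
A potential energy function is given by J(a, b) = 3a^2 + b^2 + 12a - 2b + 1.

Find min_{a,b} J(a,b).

J(a,b) separates as P(a) + Q(b) + 1, so its minimum is min P + min Q + 1.
P'(a) = 6a + 12 vanishes at a ∈ {-2}; Q'(b) = 2b - 2 vanishes at b ∈ {1}.
Local minima of P (where P''>0): P(-2)=-12. Local minima of Q: Q(1)=-1.
So the global minimum of J is P(-2) + Q(1) + 1 = -12 − 1 + 1 = -12, attained at (-2, 1).

-12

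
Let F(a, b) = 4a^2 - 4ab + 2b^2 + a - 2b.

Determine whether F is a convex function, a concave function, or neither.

F is quadratic, so its Hessian is the constant matrix H = [[8, -4], [-4, 4]].
det(H) = 16, tr(H) = 12.
det(H) > 0 and tr(H) > 0, so H is positive definite everywhere: convex.

convex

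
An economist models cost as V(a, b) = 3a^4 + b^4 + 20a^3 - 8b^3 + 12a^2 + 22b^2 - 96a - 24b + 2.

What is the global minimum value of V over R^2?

-68

V(a,b) separates as P(a) + Q(b) + 2, so its minimum is min P + min Q + 2.
P'(a) = 12(a - 1)(a + 2)(a + 4) vanishes at a ∈ {-4, -2, 1}; Q'(b) = 4(b - 3)(b - 2)(b - 1) vanishes at b ∈ {1, 2, 3}.
Local minima of P (where P''>0): P(-4)=64, P(1)=-61. Local minima of Q: Q(1)=-9, Q(3)=-9.
So the global minimum of V is P(1) + Q(1) + 2 = -61 − 9 + 2 = -68, attained at (1, 1).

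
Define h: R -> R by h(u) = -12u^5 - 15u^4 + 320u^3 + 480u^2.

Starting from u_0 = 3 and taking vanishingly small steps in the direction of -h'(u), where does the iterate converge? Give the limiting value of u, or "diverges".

0

h'(u) = -60u(u - 4)(u + 1)(u + 4), so h'(3) = 5040.
Gradient descent moves in the -h' direction, i.e. u is decreasing.
The nearest critical point in that direction is u = 0, where h'' = 960 > 0 (a local minimum). The iterate converges there.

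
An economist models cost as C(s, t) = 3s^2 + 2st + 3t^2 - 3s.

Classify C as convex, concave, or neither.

C is quadratic, so its Hessian is the constant matrix H = [[6, 2], [2, 6]].
det(H) = 32, tr(H) = 12.
det(H) > 0 and tr(H) > 0, so H is positive definite everywhere: convex.

convex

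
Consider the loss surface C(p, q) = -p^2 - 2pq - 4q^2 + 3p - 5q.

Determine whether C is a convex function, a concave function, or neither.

C is quadratic, so its Hessian is the constant matrix H = [[-2, -2], [-2, -8]].
det(H) = 12, tr(H) = -10.
det(H) > 0 and tr(H) < 0, so H is negative definite everywhere: concave.

concave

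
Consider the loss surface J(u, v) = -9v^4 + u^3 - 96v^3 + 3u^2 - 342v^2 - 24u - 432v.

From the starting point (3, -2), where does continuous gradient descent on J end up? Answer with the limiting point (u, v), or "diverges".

J is separable, so gradient descent decouples: u follows -∂J/∂u, v follows -∂J/∂v.
∂J/∂u = 3(u - 2)(u + 4); at u=3 this is 21, so u decreases.
∂J/∂v = -36(v + 1)(v + 3)(v + 4); at v=-2 this is 72, so v decreases.
u converges to its nearest critical value 2 (a local min of the u-part); v converges to -3. The iterate converges to (2, -3).

(2, -3)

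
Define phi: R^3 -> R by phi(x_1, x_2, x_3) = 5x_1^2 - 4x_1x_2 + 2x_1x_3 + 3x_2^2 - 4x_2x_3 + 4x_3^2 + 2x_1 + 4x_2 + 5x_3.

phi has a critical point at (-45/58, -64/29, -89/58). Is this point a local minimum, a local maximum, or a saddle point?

local minimum

The Hessian is constant: H = [[10, -4, 2], [-4, 6, -4], [2, -4, 8]].
Leading principal minors: Δ₁ = 10, Δ₂ = 44, Δ₃ = 232.
All leading minors are positive, so H is positive definite: a local minimum.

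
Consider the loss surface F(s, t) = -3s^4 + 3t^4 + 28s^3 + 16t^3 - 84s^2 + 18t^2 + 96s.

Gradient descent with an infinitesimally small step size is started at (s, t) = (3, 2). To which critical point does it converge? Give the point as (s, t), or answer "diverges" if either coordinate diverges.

F is separable, so gradient descent decouples: s follows -∂F/∂s, t follows -∂F/∂t.
∂F/∂s = -12(s - 4)(s - 2)(s - 1); at s=3 this is 24, so s decreases.
∂F/∂t = 12t(t + 1)(t + 3); at t=2 this is 360, so t decreases.
s converges to its nearest critical value 2 (a local min of the s-part); t converges to 0. The iterate converges to (2, 0).

(2, 0)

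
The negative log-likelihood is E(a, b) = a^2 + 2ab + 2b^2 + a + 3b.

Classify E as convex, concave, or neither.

convex

E is quadratic, so its Hessian is the constant matrix H = [[2, 2], [2, 4]].
det(H) = 4, tr(H) = 6.
det(H) > 0 and tr(H) > 0, so H is positive definite everywhere: convex.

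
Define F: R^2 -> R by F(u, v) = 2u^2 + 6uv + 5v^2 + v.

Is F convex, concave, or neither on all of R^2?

convex

F is quadratic, so its Hessian is the constant matrix H = [[4, 6], [6, 10]].
det(H) = 4, tr(H) = 14.
det(H) > 0 and tr(H) > 0, so H is positive definite everywhere: convex.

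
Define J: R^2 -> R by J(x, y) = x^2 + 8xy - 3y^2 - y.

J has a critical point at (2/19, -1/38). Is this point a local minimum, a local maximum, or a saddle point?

The Hessian of J is constant: H = [[2, 8], [8, -6]].
det(H) = 2·(-6) − 8² = -76.
Since det(H) < 0, H is indefinite and the critical point is a saddle point.

saddle point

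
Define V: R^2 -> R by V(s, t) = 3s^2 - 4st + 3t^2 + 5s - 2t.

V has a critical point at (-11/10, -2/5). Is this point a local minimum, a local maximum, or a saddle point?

local minimum

The Hessian of V is constant: H = [[6, -4], [-4, 6]].
det(H) = 6·6 − (-4)² = 20.
det(H) > 0 and tr(H) = 12 > 0, so H is positive definite and the point is a local minimum.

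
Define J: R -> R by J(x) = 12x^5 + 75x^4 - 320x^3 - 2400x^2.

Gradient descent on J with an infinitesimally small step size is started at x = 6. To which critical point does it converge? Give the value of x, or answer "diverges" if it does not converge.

4

J'(x) = 60x(x - 4)(x + 4)(x + 5), so J'(6) = 79200.
Gradient descent moves in the -J' direction, i.e. x is decreasing.
The nearest critical point in that direction is x = 4, where J'' = 17280 > 0 (a local minimum). The iterate converges there.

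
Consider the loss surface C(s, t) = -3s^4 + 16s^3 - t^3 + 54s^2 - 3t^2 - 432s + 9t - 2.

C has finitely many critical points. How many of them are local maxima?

2

C separates as a function of s plus a function of t, so ∇C=0 decouples.
∂C/∂s = -12(s - 4)(s - 3)(s + 3) = 0 at s ∈ {-3, 3, 4}; ∂C/∂t = -3(t - 1)(t + 3) = 0 at t ∈ {-3, 1}.
The Hessian is diagonal: diag(C_ss, C_tt). Second derivatives: C_ss(-3)=-504, C_ss(3)=72, C_ss(4)=-84; C_tt(-3)=12, C_tt(1)=-12.
Local maxima occur where both diagonal entries negative: (-3, 1), (4, 1). Count: 2.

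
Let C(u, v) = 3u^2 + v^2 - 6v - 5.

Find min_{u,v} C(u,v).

-14

C(u,v) separates as P(u) + Q(v) − 5, so its minimum is min P + min Q − 5.
P'(u) = 6u vanishes at u ∈ {0}; Q'(v) = 2v - 6 vanishes at v ∈ {3}.
Local minima of P (where P''>0): P(0)=0. Local minima of Q: Q(3)=-9.
So the global minimum of C is P(0) + Q(3) − 5 = 0 − 9 − 5 = -14, attained at (0, 3).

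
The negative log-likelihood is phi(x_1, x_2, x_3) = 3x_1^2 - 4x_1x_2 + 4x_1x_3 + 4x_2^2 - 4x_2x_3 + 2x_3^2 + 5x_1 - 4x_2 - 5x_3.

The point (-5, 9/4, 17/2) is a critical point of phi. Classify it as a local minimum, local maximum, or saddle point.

local minimum

The Hessian is constant: H = [[6, -4, 4], [-4, 8, -4], [4, -4, 4]].
Leading principal minors: Δ₁ = 6, Δ₂ = 32, Δ₃ = 32.
All leading minors are positive, so H is positive definite: a local minimum.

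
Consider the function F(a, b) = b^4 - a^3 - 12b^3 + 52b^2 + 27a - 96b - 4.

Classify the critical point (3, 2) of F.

saddle point

The mixed partial ∂²F/∂a∂b is 0, so the Hessian at any point is diag(F_aa, F_bb) = diag(-6a, 4(3b^2 - 18b + 26)).
At (3, 2): H = diag(-18, 8).
The eigenvalues have opposite signs, so H is indefinite: a saddle point.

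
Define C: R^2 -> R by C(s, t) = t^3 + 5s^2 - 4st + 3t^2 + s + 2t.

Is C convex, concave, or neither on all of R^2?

The term t^3 is cubic, so the Hessian is not constant.
∂²C/∂t² = 6t + 6, which takes both signs as t varies (negative for sufficiently negative t). A diagonal entry of the Hessian changing sign means the Hessian is neither positive- nor negative-semidefinite on all of R^2.

neither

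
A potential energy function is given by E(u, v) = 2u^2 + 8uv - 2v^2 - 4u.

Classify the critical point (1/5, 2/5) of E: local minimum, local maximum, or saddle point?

The Hessian of E is constant: H = [[4, 8], [8, -4]].
det(H) = 4·(-4) − 8² = -80.
Since det(H) < 0, H is indefinite and the critical point is a saddle point.

saddle point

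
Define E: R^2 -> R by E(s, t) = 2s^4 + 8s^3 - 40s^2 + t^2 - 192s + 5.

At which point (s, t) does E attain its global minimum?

E(s,t) separates as P(s) + Q(t) + 5, so its minimum is min P + min Q + 5.
P'(s) = 8(s - 3)(s + 2)(s + 4) vanishes at s ∈ {-4, -2, 3}; Q'(t) = 2t vanishes at t ∈ {0}.
Local minima of P (where P''>0): P(-4)=128, P(3)=-558. Local minima of Q: Q(0)=0.
So the global minimum of E is P(3) + Q(0) + 5 = -558 + 0 + 5 = -553, attained at (3, 0).

(3, 0)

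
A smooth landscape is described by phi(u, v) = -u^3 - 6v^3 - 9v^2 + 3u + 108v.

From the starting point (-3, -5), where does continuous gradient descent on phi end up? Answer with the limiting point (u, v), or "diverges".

phi is separable, so gradient descent decouples: u follows -∂phi/∂u, v follows -∂phi/∂v.
∂phi/∂u = -3(u - 1)(u + 1); at u=-3 this is -24, so u increases.
∂phi/∂v = -18(v - 2)(v + 3); at v=-5 this is -252, so v increases.
u converges to its nearest critical value -1 (a local min of the u-part); v converges to -3. The iterate converges to (-1, -3).

(-1, -3)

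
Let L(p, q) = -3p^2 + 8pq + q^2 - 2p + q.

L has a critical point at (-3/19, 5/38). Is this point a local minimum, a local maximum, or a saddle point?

saddle point

The Hessian of L is constant: H = [[-6, 8], [8, 2]].
det(H) = (-6)·2 − 8² = -76.
Since det(H) < 0, H is indefinite and the critical point is a saddle point.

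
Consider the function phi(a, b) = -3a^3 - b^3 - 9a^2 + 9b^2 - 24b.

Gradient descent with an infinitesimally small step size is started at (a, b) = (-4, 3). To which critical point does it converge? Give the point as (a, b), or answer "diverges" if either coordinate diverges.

phi is separable, so gradient descent decouples: a follows -∂phi/∂a, b follows -∂phi/∂b.
∂phi/∂a = -9a(a + 2); at a=-4 this is -72, so a increases.
∂phi/∂b = -3(b - 4)(b - 2); at b=3 this is 3, so b decreases.
a converges to its nearest critical value -2 (a local min of the a-part); b converges to 2. The iterate converges to (-2, 2).

(-2, 2)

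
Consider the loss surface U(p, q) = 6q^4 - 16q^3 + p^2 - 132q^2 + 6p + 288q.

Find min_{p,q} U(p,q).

-1143

U(p,q) separates as A(p) + B(q), so its minimum is min A + min B.
A'(p) = 2p + 6 vanishes at p ∈ {-3}; B'(q) = 24(q - 4)(q - 1)(q + 3) vanishes at q ∈ {-3, 1, 4}.
Local minima of A (where A''>0): A(-3)=-9. Local minima of B: B(-3)=-1134, B(4)=-448.
So the global minimum of U is A(-3) + B(-3) = -9 − 1134 = -1143, attained at (-3, -3).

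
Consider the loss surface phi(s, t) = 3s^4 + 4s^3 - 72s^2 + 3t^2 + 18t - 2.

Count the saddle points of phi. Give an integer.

phi separates as a function of s plus a function of t, so ∇phi=0 decouples.
∂phi/∂s = 12s(s - 3)(s + 4) = 0 at s ∈ {-4, 0, 3}; ∂phi/∂t = 6(t + 3) = 0 at t ∈ {-3}.
The Hessian is diagonal: diag(phi_ss, phi_tt). Second derivatives: phi_ss(-4)=336, phi_ss(0)=-144, phi_ss(3)=252; phi_tt(-3)=6.
Saddle points occur where the two diagonal entries have opposite signs: (0, -3). Count: 1.

1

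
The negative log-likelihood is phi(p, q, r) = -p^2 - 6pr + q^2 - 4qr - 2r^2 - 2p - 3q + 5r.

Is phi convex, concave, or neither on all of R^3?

neither

phi is quadratic, so its Hessian is the constant matrix H = [[-2, 0, -6], [0, 2, -4], [-6, -4, -4]].
Leading principal minors: -2, -4, -24.
Neither pattern holds ⇒ H is indefinite ⇒ neither convex nor concave.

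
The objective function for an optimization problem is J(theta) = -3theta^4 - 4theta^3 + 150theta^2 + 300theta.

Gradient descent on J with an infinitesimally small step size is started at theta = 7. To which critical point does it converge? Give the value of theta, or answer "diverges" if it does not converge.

diverges

J'(theta) = -12(theta - 5)(theta + 1)(theta + 5), so J'(7) = -2304.
Gradient descent moves in the -J' direction, i.e. theta is increasing.
There is no critical point above theta=7, and J' keeps the same sign, so the iterate runs off to +∞.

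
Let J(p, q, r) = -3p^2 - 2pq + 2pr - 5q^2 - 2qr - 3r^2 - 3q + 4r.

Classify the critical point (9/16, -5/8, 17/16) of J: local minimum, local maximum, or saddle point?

The Hessian is constant: H = [[-6, -2, 2], [-2, -10, -2], [2, -2, -6]].
Leading principal minors: Δ₁ = -6, Δ₂ = 56, Δ₃ = -256.
The minors alternate sign starting negative (−, +, −), so H is negative definite: a local maximum.

local maximum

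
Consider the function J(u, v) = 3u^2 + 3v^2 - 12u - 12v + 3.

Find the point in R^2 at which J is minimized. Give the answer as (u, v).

(2, 2)

J(u,v) separates as P(u) + Q(v) + 3, so its minimum is min P + min Q + 3.
P'(u) = 6u - 12 vanishes at u ∈ {2}; Q'(v) = 6v - 12 vanishes at v ∈ {2}.
Local minima of P (where P''>0): P(2)=-12. Local minima of Q: Q(2)=-12.
So the global minimum of J is P(2) + Q(2) + 3 = -12 − 12 + 3 = -21, attained at (2, 2).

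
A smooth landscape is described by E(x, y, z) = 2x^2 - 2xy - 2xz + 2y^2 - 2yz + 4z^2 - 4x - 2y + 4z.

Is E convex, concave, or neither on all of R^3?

convex

E is quadratic, so its Hessian is the constant matrix H = [[4, -2, -2], [-2, 4, -2], [-2, -2, 8]].
Leading principal minors: 4, 12, 48.
All positive ⇒ H ≻ 0 ⇒ convex.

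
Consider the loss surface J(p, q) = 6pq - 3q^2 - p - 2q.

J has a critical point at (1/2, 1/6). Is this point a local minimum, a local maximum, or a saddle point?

saddle point

The Hessian of J is constant: H = [[0, 6], [6, -6]].
det(H) = 0·(-6) − 6² = -36.
Since det(H) < 0, H is indefinite and the critical point is a saddle point.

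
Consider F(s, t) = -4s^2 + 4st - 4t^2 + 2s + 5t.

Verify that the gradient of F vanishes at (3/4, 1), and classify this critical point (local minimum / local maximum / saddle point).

local maximum

∇F = (-8s + 4t + 2, 4s - 8t + 5); substituting (3/4, 1) gives ∇F = (0, 0), so (3/4, 1) is indeed a critical point.
The Hessian of F is constant: H = [[-8, 4], [4, -8]].
det(H) = (-8)·(-8) − 4² = 48.
det(H) > 0 and tr(H) = -16 < 0, so H is negative definite and the point is a local maximum.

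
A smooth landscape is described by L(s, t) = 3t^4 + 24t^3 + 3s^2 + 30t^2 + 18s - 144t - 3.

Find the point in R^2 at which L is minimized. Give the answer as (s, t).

(-3, 1)

L(s,t) separates as P(s) + Q(t) − 3, so its minimum is min P + min Q − 3.
P'(s) = 6s + 18 vanishes at s ∈ {-3}; Q'(t) = 12(t - 1)(t + 3)(t + 4) vanishes at t ∈ {-4, -3, 1}.
Local minima of P (where P''>0): P(-3)=-27. Local minima of Q: Q(-4)=288, Q(1)=-87.
So the global minimum of L is P(-3) + Q(1) − 3 = -27 − 87 − 3 = -117, attained at (-3, 1).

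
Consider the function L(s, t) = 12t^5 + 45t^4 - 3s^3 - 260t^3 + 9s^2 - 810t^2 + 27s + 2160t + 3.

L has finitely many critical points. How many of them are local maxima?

2

L separates as a function of s plus a function of t, so ∇L=0 decouples.
∂L/∂s = -9(s - 3)(s + 1) = 0 at s ∈ {-1, 3}; ∂L/∂t = 60(t - 3)(t - 1)(t + 3)(t + 4) = 0 at t ∈ {-4, -3, 1, 3}.
The Hessian is diagonal: diag(L_ss, L_tt). Second derivatives: L_ss(-1)=36, L_ss(3)=-36; L_tt(-4)=-2100, L_tt(-3)=1440, L_tt(1)=-2400, L_tt(3)=5040.
Local maxima occur where both diagonal entries negative: (3, -4), (3, 1). Count: 2.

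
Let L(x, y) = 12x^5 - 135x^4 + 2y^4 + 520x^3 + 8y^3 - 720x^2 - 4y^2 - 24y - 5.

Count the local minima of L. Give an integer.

L separates as a function of x plus a function of y, so ∇L=0 decouples.
∂L/∂x = 60x(x - 4)(x - 3)(x - 2) = 0 at x ∈ {0, 2, 3, 4}; ∂L/∂y = 8(y - 1)(y + 1)(y + 3) = 0 at y ∈ {-3, -1, 1}.
The Hessian is diagonal: diag(L_xx, L_yy). Second derivatives: L_xx(0)=-1440, L_xx(2)=240, L_xx(3)=-180, L_xx(4)=480; L_yy(-3)=64, L_yy(-1)=-32, L_yy(1)=64.
Local minima occur where both diagonal entries positive: (2, -3), (2, 1), (4, -3), (4, 1). Count: 4.

4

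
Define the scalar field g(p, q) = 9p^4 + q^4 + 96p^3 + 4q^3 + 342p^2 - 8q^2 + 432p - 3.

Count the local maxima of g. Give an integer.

1

g separates as a function of p plus a function of q, so ∇g=0 decouples.
∂g/∂p = 36(p + 1)(p + 3)(p + 4) = 0 at p ∈ {-4, -3, -1}; ∂g/∂q = 4q(q - 1)(q + 4) = 0 at q ∈ {-4, 0, 1}.
The Hessian is diagonal: diag(g_pp, g_qq). Second derivatives: g_pp(-4)=108, g_pp(-3)=-72, g_pp(-1)=216; g_qq(-4)=80, g_qq(0)=-16, g_qq(1)=20.
Local maxima occur where both diagonal entries negative: (-3, 0). Count: 1.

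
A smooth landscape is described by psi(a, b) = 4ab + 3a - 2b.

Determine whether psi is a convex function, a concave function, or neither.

psi is quadratic, so its Hessian is the constant matrix H = [[0, 4], [4, 0]].
det(H) = -16, tr(H) = 0.
det(H) < 0, so H is indefinite: neither convex nor concave.

neither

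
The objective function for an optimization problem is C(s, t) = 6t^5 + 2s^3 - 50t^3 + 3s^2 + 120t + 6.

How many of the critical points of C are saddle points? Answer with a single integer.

C separates as a function of s plus a function of t, so ∇C=0 decouples.
∂C/∂s = 6s(s + 1) = 0 at s ∈ {-1, 0}; ∂C/∂t = 30(t - 2)(t - 1)(t + 1)(t + 2) = 0 at t ∈ {-2, -1, 1, 2}.
The Hessian is diagonal: diag(C_ss, C_tt). Second derivatives: C_ss(-1)=-6, C_ss(0)=6; C_tt(-2)=-360, C_tt(-1)=180, C_tt(1)=-180, C_tt(2)=360.
Saddle points occur where the two diagonal entries have opposite signs: (-1, -1), (-1, 2), (0, -2), (0, 1). Count: 4.

4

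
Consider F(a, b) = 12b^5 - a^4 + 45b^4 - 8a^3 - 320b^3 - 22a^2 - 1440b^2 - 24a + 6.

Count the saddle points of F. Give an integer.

F separates as a function of a plus a function of b, so ∇F=0 decouples.
∂F/∂a = -4(a + 1)(a + 2)(a + 3) = 0 at a ∈ {-3, -2, -1}; ∂F/∂b = 60b(b - 4)(b + 3)(b + 4) = 0 at b ∈ {-4, -3, 0, 4}.
The Hessian is diagonal: diag(F_aa, F_bb). Second derivatives: F_aa(-3)=-8, F_aa(-2)=4, F_aa(-1)=-8; F_bb(-4)=-1920, F_bb(-3)=1260, F_bb(0)=-2880, F_bb(4)=13440.
Saddle points occur where the two diagonal entries have opposite signs: (-3, -3), (-3, 4), (-2, -4), (-2, 0), (-1, -3), (-1, 4). Count: 6.

6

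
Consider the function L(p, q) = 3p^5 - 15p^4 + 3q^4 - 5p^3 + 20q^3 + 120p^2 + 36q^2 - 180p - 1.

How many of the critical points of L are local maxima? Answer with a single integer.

L separates as a function of p plus a function of q, so ∇L=0 decouples.
∂L/∂p = 15(p - 3)(p - 2)(p - 1)(p + 2) = 0 at p ∈ {-2, 1, 2, 3}; ∂L/∂q = 12q(q + 2)(q + 3) = 0 at q ∈ {-3, -2, 0}.
The Hessian is diagonal: diag(L_pp, L_qq). Second derivatives: L_pp(-2)=-900, L_pp(1)=90, L_pp(2)=-60, L_pp(3)=150; L_qq(-3)=36, L_qq(-2)=-24, L_qq(0)=72.
Local maxima occur where both diagonal entries negative: (-2, -2), (2, -2). Count: 2.

2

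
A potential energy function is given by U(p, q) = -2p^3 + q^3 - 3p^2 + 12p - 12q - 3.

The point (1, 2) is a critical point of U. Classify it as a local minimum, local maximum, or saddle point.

The mixed partial ∂²U/∂p∂q is 0, so the Hessian at any point is diag(U_pp, U_qq) = diag(-6(2p + 1), 6q).
At (1, 2): H = diag(-18, 12).
The eigenvalues have opposite signs, so H is indefinite: a saddle point.

saddle point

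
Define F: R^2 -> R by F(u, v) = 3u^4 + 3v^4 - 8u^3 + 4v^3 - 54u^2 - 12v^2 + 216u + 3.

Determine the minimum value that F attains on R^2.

F(u,v) separates as P(u) + Q(v) + 3, so its minimum is min P + min Q + 3.
P'(u) = 12(u - 3)(u - 2)(u + 3) vanishes at u ∈ {-3, 2, 3}; Q'(v) = 12v(v - 1)(v + 2) vanishes at v ∈ {-2, 0, 1}.
Local minima of P (where P''>0): P(-3)=-675, P(3)=189. Local minima of Q: Q(-2)=-32, Q(1)=-5.
So the global minimum of F is P(-3) + Q(-2) + 3 = -675 − 32 + 3 = -704, attained at (-3, -2).

-704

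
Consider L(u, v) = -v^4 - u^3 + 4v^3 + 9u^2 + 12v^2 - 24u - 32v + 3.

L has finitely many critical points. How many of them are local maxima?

L separates as a function of u plus a function of v, so ∇L=0 decouples.
∂L/∂u = -3(u - 4)(u - 2) = 0 at u ∈ {2, 4}; ∂L/∂v = -4(v - 4)(v - 1)(v + 2) = 0 at v ∈ {-2, 1, 4}.
The Hessian is diagonal: diag(L_uu, L_vv). Second derivatives: L_uu(2)=6, L_uu(4)=-6; L_vv(-2)=-72, L_vv(1)=36, L_vv(4)=-72.
Local maxima occur where both diagonal entries negative: (4, -2), (4, 4). Count: 2.

2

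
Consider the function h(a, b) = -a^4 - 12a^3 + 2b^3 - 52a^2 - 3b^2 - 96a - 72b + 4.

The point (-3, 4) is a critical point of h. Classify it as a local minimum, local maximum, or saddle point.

local minimum

The mixed partial ∂²h/∂a∂b is 0, so the Hessian at any point is diag(h_aa, h_bb) = diag(-4(3a^2 + 18a + 26), 6(2b - 1)).
At (-3, 4): H = diag(4, 42).
Both eigenvalues are positive, so H is positive definite: a local minimum.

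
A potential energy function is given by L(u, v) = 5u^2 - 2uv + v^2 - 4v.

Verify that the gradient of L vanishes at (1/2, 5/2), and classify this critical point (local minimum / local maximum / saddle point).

local minimum

∇L = (10u - 2v, -2u + 2v - 4); substituting (1/2, 5/2) gives ∇L = (0, 0), so (1/2, 5/2) is indeed a critical point.
The Hessian of L is constant: H = [[10, -2], [-2, 2]].
det(H) = 10·2 − (-2)² = 16.
det(H) > 0 and tr(H) = 12 > 0, so H is positive definite and the point is a local minimum.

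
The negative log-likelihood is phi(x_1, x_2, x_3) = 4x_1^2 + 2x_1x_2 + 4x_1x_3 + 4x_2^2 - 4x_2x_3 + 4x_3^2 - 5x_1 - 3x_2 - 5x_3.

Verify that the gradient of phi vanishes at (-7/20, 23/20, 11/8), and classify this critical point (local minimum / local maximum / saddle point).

∇phi = (8x_1 + 2x_2 + 4x_3 - 5, 2x_1 + 8x_2 - 4x_3 - 3, 4x_1 - 4x_2 + 8x_3 - 5); substituting (-7/20, 23/20, 11/8) gives ∇phi = (0, 0, 0), so (-7/20, 23/20, 11/8) is indeed a critical point.
The Hessian is constant: H = [[8, 2, 4], [2, 8, -4], [4, -4, 8]].
Leading principal minors: Δ₁ = 8, Δ₂ = 60, Δ₃ = 160.
All leading minors are positive, so H is positive definite: a local minimum.

local minimum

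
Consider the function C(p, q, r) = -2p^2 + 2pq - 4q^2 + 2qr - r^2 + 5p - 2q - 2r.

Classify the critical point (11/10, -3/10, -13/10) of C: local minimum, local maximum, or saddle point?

local maximum

The Hessian is constant: H = [[-4, 2, 0], [2, -8, 2], [0, 2, -2]].
Leading principal minors: Δ₁ = -4, Δ₂ = 28, Δ₃ = -40.
The minors alternate sign starting negative (−, +, −), so H is negative definite: a local maximum.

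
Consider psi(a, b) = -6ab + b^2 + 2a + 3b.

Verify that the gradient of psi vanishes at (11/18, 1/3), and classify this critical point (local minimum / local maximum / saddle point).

∇psi = (-6b + 2, -6a + 2b + 3); substituting (11/18, 1/3) gives ∇psi = (0, 0), so (11/18, 1/3) is indeed a critical point.
The Hessian of psi is constant: H = [[0, -6], [-6, 2]].
det(H) = 0·2 − (-6)² = -36.
Since det(H) < 0, H is indefinite and the critical point is a saddle point.

saddle point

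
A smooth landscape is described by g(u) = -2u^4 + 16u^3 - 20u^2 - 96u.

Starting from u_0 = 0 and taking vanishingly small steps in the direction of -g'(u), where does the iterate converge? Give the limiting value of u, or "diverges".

g'(u) = -8(u - 4)(u - 3)(u + 1), so g'(0) = -96.
Gradient descent moves in the -g' direction, i.e. u is increasing.
The nearest critical point in that direction is u = 3, where g'' = 32 > 0 (a local minimum). The iterate converges there.

3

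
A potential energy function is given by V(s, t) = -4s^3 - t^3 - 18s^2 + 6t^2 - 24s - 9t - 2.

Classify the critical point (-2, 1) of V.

local minimum

The mixed partial ∂²V/∂s∂t is 0, so the Hessian at any point is diag(V_ss, V_tt) = diag(-12(2s + 3), 6(-t + 2)).
At (-2, 1): H = diag(12, 6).
Both eigenvalues are positive, so H is positive definite: a local minimum.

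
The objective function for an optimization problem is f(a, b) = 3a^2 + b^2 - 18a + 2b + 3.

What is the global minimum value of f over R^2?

f(a,b) separates as P(a) + Q(b) + 3, so its minimum is min P + min Q + 3.
P'(a) = 6a - 18 vanishes at a ∈ {3}; Q'(b) = 2b + 2 vanishes at b ∈ {-1}.
Local minima of P (where P''>0): P(3)=-27. Local minima of Q: Q(-1)=-1.
So the global minimum of f is P(3) + Q(-1) + 3 = -27 − 1 + 3 = -25, attained at (3, -1).

-25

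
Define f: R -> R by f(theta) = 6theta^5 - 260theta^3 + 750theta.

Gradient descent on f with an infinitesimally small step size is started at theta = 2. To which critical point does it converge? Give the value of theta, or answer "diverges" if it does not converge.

5

f'(theta) = 30(theta - 5)(theta - 1)(theta + 1)(theta + 5), so f'(2) = -1890.
Gradient descent moves in the -f' direction, i.e. theta is increasing.
The nearest critical point in that direction is theta = 5, where f'' = 7200 > 0 (a local minimum). The iterate converges there.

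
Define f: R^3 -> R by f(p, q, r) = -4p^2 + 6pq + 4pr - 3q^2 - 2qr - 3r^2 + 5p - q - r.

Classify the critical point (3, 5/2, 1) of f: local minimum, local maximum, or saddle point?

The Hessian is constant: H = [[-8, 6, 4], [6, -6, -2], [4, -2, -6]].
Leading principal minors: Δ₁ = -8, Δ₂ = 12, Δ₃ = -40.
The minors alternate sign starting negative (−, +, −), so H is negative definite: a local maximum.

local maximum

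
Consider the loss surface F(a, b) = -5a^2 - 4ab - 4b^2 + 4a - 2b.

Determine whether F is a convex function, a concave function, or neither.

concave

F is quadratic, so its Hessian is the constant matrix H = [[-10, -4], [-4, -8]].
det(H) = 64, tr(H) = -18.
det(H) > 0 and tr(H) < 0, so H is negative definite everywhere: concave.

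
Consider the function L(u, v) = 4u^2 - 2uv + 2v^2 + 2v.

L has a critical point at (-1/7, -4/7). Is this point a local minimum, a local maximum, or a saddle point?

The Hessian of L is constant: H = [[8, -2], [-2, 4]].
det(H) = 8·4 − (-2)² = 28.
det(H) > 0 and tr(H) = 12 > 0, so H is positive definite and the point is a local minimum.

local minimum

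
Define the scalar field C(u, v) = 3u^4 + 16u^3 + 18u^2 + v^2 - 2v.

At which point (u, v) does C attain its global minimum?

(-3, 1)

C(u,v) separates as P(u) + Q(v), so its minimum is min P + min Q.
P'(u) = 12u(u + 1)(u + 3) vanishes at u ∈ {-3, -1, 0}; Q'(v) = 2v - 2 vanishes at v ∈ {1}.
Local minima of P (where P''>0): P(-3)=-27, P(0)=0. Local minima of Q: Q(1)=-1.
So the global minimum of C is P(-3) + Q(1) = -27 − 1 = -28, attained at (-3, 1).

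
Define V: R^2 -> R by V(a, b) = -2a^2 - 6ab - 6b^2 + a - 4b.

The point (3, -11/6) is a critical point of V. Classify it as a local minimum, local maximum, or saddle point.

local maximum

The Hessian of V is constant: H = [[-4, -6], [-6, -12]].
det(H) = (-4)·(-12) − (-6)² = 12.
det(H) > 0 and tr(H) = -16 < 0, so H is negative definite and the point is a local maximum.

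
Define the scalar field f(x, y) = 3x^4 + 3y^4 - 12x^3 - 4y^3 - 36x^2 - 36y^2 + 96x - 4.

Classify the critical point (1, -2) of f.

The mixed partial ∂²f/∂x∂y is 0, so the Hessian at any point is diag(f_xx, f_yy) = diag(36(x^2 - 2x - 2), 12(3y^2 - 2y - 6)).
At (1, -2): H = diag(-108, 120).
The eigenvalues have opposite signs, so H is indefinite: a saddle point.

saddle point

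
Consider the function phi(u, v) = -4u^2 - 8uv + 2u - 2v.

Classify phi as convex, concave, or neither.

phi is quadratic, so its Hessian is the constant matrix H = [[-8, -8], [-8, 0]].
det(H) = -64, tr(H) = -8.
det(H) < 0, so H is indefinite: neither convex nor concave.

neither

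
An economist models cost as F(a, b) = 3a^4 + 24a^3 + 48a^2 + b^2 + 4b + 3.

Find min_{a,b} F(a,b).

F(a,b) separates as P(a) + Q(b) + 3, so its minimum is min P + min Q + 3.
P'(a) = 12a(a + 2)(a + 4) vanishes at a ∈ {-4, -2, 0}; Q'(b) = 2b + 4 vanishes at b ∈ {-2}.
Local minima of P (where P''>0): P(-4)=0, P(0)=0. Local minima of Q: Q(-2)=-4.
So the global minimum of F is P(-4) + Q(-2) + 3 = 0 − 4 + 3 = -1, attained at (-4, -2).

-1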